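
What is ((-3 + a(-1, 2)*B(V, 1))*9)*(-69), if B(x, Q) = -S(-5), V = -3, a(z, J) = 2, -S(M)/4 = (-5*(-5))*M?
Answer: 622863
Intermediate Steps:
S(M) = -100*M (S(M) = -4*(-5*(-5))*M = -100*M)
B(x, Q) = -500 (B(x, Q) = -(-100)*(-5) = -1*500 = -500)
((-3 + a(-1, 2)*B(V, 1))*9)*(-69) = ((-3 + 2*(-500))*9)*(-69) = ((-3 - 1000)*9)*(-69) = -1003*9*(-69) = -9027*(-69) = 622863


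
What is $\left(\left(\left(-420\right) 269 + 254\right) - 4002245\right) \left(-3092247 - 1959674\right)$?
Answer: $20788508409291$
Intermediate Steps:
$\left(\left(\left(-420\right) 269 + 254\right) - 4002245\right) \left(-3092247 - 1959674\right) = \left(\left(-112980 + 254\right) - 4002245\right) \left(-5051921\right) = \left(-112726 - 4002245\right) \left(-5051921\right) = \left(-4114971\right) \left(-5051921\right) = 20788508409291$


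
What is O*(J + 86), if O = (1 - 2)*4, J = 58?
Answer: -576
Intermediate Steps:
O = -4 (O = -1*4 = -4)
O*(J + 86) = -4*(58 + 86) = -4*144 = -576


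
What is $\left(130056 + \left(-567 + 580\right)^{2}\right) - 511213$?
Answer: $-380988$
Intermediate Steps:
$\left(130056 + \left(-567 + 580\right)^{2}\right) - 511213 = \left(130056 + 13^{2}\right) - 511213 = \left(130056 + 169\right) - 511213 = 130225 - 511213 = -380988$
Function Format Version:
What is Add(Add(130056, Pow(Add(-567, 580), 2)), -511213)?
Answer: -380988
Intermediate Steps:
Add(Add(130056, Pow(Add(-567, 580), 2)), -511213) = Add(Add(130056, Pow(13, 2)), -511213) = Add(Add(130056, 169), -511213) = Add(130225, -511213) = -380988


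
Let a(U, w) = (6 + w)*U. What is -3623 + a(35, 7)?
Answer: -3168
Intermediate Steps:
a(U, w) = U*(6 + w)
-3623 + a(35, 7) = -3623 + 35*(6 + 7) = -3623 + 35*13 = -3623 + 455 = -3168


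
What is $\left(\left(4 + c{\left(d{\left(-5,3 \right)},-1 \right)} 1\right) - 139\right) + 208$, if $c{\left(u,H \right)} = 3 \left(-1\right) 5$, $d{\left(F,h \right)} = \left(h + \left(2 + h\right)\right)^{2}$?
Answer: $58$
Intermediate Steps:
$d{\left(F,h \right)} = \left(2 + 2 h\right)^{2}$
$c{\left(u,H \right)} = -15$ ($c{\left(u,H \right)} = \left(-3\right) 5 = -15$)
$\left(\left(4 + c{\left(d{\left(-5,3 \right)},-1 \right)} 1\right) - 139\right) + 208 = \left(\left(4 - 15\right) - 139\right) + 208 = \left(-11 - 139\right) + 208 = -150 + 208 = 58$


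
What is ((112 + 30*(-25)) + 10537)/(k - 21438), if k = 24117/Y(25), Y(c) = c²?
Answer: -6186875/13374633 ≈ -0.46258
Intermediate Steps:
k = 24117/625 (k = 24117/(25²) = 24117/625 ≈ 38.587)
((112 + 30*(-25)) + 10537)/(k - 21438) = ((112 + 30*(-25)) + 10537)/(24117/625 - 21438) = ((112 - 750) + 10537)/(-13374633/625) = (-638 + 10537)*(-625/13374633) = 9899*(-625/13374633) = -6186875/13374633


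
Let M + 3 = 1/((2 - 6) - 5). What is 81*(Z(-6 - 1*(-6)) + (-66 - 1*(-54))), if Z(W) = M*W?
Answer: -972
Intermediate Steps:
M = -28/9 (M = -3 + 1/((2 - 6) - 5) = -3 + 1/(-4 - 5) = -3 + 1/(-9) = -3 - ⅑ = -28/9 ≈ -3.1111)
Z(W) = -28*W/9
81*(Z(-6 - 1*(-6)) + (-66 - 1*(-54))) = 81*(-28*(-6 - 1*(-6))/9 + (-66 - 1*(-54))) = 81*(-28*(-6 + 6)/9 + (-66 + 54)) = 81*(-28/9*0 - 12) = 81*(0 - 12) = 81*(-12) = -972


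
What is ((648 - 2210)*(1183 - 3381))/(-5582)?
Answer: -1716638/2791 ≈ -615.06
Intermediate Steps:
((648 - 2210)*(1183 - 3381))/(-5582) = -1562*(-2198)*(-1/5582) = 3433276*(-1/5582) = -1716638/2791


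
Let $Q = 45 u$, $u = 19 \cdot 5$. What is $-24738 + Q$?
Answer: $-20463$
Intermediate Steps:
$u = 95$
$Q = 4275$ ($Q = 45 \cdot 95 = 4275$)
$-24738 + Q = -24738 + 4275 = -20463$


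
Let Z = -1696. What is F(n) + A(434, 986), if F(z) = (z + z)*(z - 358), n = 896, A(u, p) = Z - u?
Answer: 961966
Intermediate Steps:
A(u, p) = -1696 - u
F(z) = 2*z*(-358 + z) (F(z) = (2*z)*(-358 + z) = 2*z*(-358 + z))
F(n) + A(434, 986) = 2*896*(-358 + 896) + (-1696 - 1*434) = 2*896*538 + (-1696 - 434) = 964096 - 2130 = 961966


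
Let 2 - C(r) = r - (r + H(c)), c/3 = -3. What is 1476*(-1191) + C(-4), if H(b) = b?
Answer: -1757923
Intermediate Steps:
c = -9 (c = 3*(-3) = -9)
C(r) = -7 (C(r) = 2 - (r - (r - 9)) = 2 - (r - (-9 + r)) = 2 - (r + (9 - r)) = 2 - 1*9 = 2 - 9 = -7)
1476*(-1191) + C(-4) = 1476*(-1191) - 7 = -1757916 - 7 = -1757923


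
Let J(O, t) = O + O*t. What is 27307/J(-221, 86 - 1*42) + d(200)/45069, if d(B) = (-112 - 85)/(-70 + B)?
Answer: -820476169/298807470 ≈ -2.7458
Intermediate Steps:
d(B) = -197/(-70 + B)
27307/J(-221, 86 - 1*42) + d(200)/45069 = 27307/((-221*(1 + (86 - 1*42)))) - 197/(-70 + 200)/45069 = 27307/((-221*(1 + (86 - 42)))) - 197/130*(1/45069) = 27307/((-221*(1 + 44))) - 197*1/130*(1/45069) = 27307/((-221*45)) - 197/130*1/45069 = 27307/(-9945) - 197/5858970 = 27307*(-1/9945) - 197/5858970 = -27307/9945 - 197/5858970 = -820476169/298807470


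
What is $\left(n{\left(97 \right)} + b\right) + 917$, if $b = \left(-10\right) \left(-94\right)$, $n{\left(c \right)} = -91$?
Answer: $1766$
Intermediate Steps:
$b = 940$
$\left(n{\left(97 \right)} + b\right) + 917 = \left(-91 + 940\right) + 917 = 849 + 917 = 1766$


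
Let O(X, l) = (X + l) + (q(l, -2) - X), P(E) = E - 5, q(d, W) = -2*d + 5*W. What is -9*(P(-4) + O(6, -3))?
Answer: 144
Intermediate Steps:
P(E) = -5 + E
O(X, l) = -10 - l (O(X, l) = (X + l) + ((-2*l + 5*(-2)) - X) = (X + l) + ((-2*l - 10) - X) = (X + l) + ((-10 - 2*l) - X) = (X + l) + (-10 - X - 2*l) = -10 - l)
-9*(P(-4) + O(6, -3)) = -9*((-5 - 4) + (-10 - 1*(-3))) = -9*(-9 + (-10 + 3)) = -9*(-9 - 7) = -9*(-16) = 144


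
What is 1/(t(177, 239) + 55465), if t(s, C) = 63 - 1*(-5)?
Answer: 1/55533 ≈ 1.8007e-5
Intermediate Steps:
t(s, C) = 68 (t(s, C) = 63 + 5 = 68)
1/(t(177, 239) + 55465) = 1/(68 + 55465) = 1/55533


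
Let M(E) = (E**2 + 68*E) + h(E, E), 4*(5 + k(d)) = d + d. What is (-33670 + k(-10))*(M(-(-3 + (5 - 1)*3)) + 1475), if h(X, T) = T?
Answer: -31490800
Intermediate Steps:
k(d) = -5 + d/2 (k(d) = -5 + (d + d)/4 = -5 + (2*d)/4 = -5 + d/2)
M(E) = E**2 + 69*E (M(E) = (E**2 + 68*E) + E = E**2 + 69*E)
(-33670 + k(-10))*(M(-(-3 + (5 - 1)*3)) + 1475) = (-33670 + (-5 + (1/2)*(-10)))*((-(-3 + (5 - 1)*3))*(69 - (-3 + (5 - 1)*3)) + 1475) = (-33670 + (-5 - 5))*((-(-3 + 4*3))*(69 - (-3 + 4*3)) + 1475) = (-33670 - 10)*((-(-3 + 12))*(69 - (-3 + 12)) + 1475) = -33680*((-1*9)*(69 - 1*9) + 1475) = -33680*(-9*(69 - 9) + 1475) = -33680*(-9*60 + 1475) = -33680*(-540 + 1475) = -33680*935 = -31490800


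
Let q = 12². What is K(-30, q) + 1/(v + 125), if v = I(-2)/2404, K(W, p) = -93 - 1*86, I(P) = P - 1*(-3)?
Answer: -53787275/300501 ≈ -178.99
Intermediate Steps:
I(P) = 3 + P (I(P) = P + 3 = 3 + P)
q = 144
K(W, p) = -179 (K(W, p) = -93 - 86 = -179)
v = 1/2404 (v = (3 - 2)/2404 = 1*(1/2404) = 1/2404 ≈ 0.00041597)
K(-30, q) + 1/(v + 125) = -179 + 1/(1/2404 + 125) = -179 + 1/(300501/2404) = -179 + 2404/300501 = -53787275/300501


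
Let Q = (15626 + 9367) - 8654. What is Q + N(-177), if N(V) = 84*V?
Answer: 1471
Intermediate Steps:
Q = 16339 (Q = 24993 - 8654 = 16339)
Q + N(-177) = 16339 + 84*(-177) = 16339 - 14868 = 1471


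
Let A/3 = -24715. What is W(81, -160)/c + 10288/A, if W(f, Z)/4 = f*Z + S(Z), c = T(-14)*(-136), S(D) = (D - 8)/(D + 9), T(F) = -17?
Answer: -72992129452/3235613655 ≈ -22.559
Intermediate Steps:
A = -74145 (A = 3*(-24715) = -74145)
S(D) = (-8 + D)/(9 + D)
c = 2312 (c = -17*(-136) = 2312)
W(f, Z) = 4*Z*f + 4*(-8 + Z)/(9 + Z) (W(f, Z) = 4*(f*Z + (-8 + Z)/(9 + Z)) = 4*(Z*f + (-8 + Z)/(9 + Z)) = 4*Z*f + 4*(-8 + Z)/(9 + Z))
W(81, -160)/c + 10288/A = (4*(-8 - 160 - 160*81*(9 - 160))/(9 - 160))/2312 + 10288/(-74145) = (4*(-8 - 160 - 160*81*(-151))/(-151))*(1/2312) + 10288*(-1/74145) = (4*(-1/151)*(-8 - 160 + 1956960))*(1/2312) - 10288/74145 = (4*(-1/151)*1956792)*(1/2312) - 10288/74145 = -7827168/151*1/2312 - 10288/74145 = -978396/43639 - 10288/74145 = -72992129452/3235613655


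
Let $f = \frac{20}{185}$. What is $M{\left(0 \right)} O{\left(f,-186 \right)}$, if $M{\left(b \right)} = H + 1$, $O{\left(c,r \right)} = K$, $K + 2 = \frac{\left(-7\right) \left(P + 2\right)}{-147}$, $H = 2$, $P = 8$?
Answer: $- \frac{32}{7} \approx -4.5714$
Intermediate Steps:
$f = \frac{4}{37}$ ($f = 20 \cdot \frac{1}{185} = \frac{4}{37} \approx 0.10811$)
$K = - \frac{32}{21}$ ($K = -2 + \frac{\left(-7\right) \left(8 + 2\right)}{-147} = -2 + \left(-7\right) 10 \left(- \frac{1}{147}\right) = -2 - - \frac{10}{21} = -2 + \frac{10}{21} = - \frac{32}{21} \approx -1.5238$)
$O{\left(c,r \right)} = - \frac{32}{21}$
$M{\left(b \right)} = 3$ ($M{\left(b \right)} = 2 + 1 = 3$)
$M{\left(0 \right)} O{\left(f,-186 \right)} = 3 \left(- \frac{32}{21}\right) = - \frac{32}{7}$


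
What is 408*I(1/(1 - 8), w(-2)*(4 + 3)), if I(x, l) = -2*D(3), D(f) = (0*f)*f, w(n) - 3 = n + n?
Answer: 0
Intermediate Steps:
w(n) = 3 + 2*n (w(n) = 3 + (n + n) = 3 + 2*n)
D(f) = 0 (D(f) = 0*f = 0)
I(x, l) = 0 (I(x, l) = -2*0 = 0)
408*I(1/(1 - 8), w(-2)*(4 + 3)) = 408*0 = 0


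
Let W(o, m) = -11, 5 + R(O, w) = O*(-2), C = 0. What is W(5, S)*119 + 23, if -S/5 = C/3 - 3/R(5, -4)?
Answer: -1286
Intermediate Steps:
R(O, w) = -5 - 2*O (R(O, w) = -5 + O*(-2) = -5 - 2*O)
S = -1 (S = -5*(0/3 - 3/(-5 - 2*5)) = -5*(0*(⅓) - 3/(-5 - 10)) = -5*(0 - 3/(-15)) = -5*(0 - 3*(-1/15)) = -5*(0 + ⅕) = -5*⅕ = -1)
W(5, S)*119 + 23 = -11*119 + 23 = -1309 + 23 = -1286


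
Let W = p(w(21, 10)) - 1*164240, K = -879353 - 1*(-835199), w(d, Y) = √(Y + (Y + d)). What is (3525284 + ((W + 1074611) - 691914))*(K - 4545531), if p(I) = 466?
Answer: -17184730704795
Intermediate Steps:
w(d, Y) = √(d + 2*Y)
K = -44154 (K = -879353 + 835199 = -44154)
W = -163774 (W = 466 - 1*164240 = 466 - 164240 = -163774)
(3525284 + ((W + 1074611) - 691914))*(K - 4545531) = (3525284 + ((-163774 + 1074611) - 691914))*(-44154 - 4545531) = (3525284 + (910837 - 691914))*(-4589685) = (3525284 + 218923)*(-4589685) = 3744207*(-4589685) = -17184730704795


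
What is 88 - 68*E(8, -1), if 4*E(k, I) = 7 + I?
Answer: -14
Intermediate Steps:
E(k, I) = 7/4 + I/4 (E(k, I) = (7 + I)/4 = 7/4 + I/4)
88 - 68*E(8, -1) = 88 - 68*(7/4 + (1/4)*(-1)) = 88 - 68*(7/4 - 1/4) = 88 - 68*3/2 = 88 - 102 = -14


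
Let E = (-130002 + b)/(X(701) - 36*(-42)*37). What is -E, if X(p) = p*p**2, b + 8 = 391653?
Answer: -261643/344528045 ≈ -0.00075942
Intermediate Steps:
b = 391645 (b = -8 + 391653 = 391645)
X(p) = p**3
E = 261643/344528045 (E = (-130002 + 391645)/(701**3 - 36*(-42)*37) = 261643/(344472101 + 1512*37) = 261643/(344472101 + 55944) = 261643/344528045 ≈ 0.00075942)
-E = -1*261643/344528045 = -261643/344528045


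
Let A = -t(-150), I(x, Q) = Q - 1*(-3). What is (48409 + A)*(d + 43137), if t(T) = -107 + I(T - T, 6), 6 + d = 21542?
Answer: 3137093211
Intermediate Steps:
d = 21536 (d = -6 + 21542 = 21536)
I(x, Q) = 3 + Q (I(x, Q) = Q + 3 = 3 + Q)
t(T) = -98 (t(T) = -107 + (3 + 6) = -107 + 9 = -98)
A = 98 (A = -1*(-98) = 98)
(48409 + A)*(d + 43137) = (48409 + 98)*(21536 + 43137) = 48507*64673 = 3137093211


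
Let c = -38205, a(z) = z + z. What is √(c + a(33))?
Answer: I*√38139 ≈ 195.29*I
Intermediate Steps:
a(z) = 2*z
√(c + a(33)) = √(-38205 + 2*33) = √(-38205 + 66) = √(-38139) = I*√38139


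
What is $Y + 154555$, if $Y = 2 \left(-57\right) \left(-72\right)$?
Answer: $162763$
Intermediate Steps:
$Y = 8208$ ($Y = \left(-114\right) \left(-72\right) = 8208$)
$Y + 154555 = 8208 + 154555 = 162763$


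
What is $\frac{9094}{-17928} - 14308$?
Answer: $- \frac{128261459}{8964} \approx -14309.0$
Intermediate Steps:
$\frac{9094}{-17928} - 14308 = 9094 \left(- \frac{1}{17928}\right) - 14308 = - \frac{4547}{8964} - 14308 = - \frac{128261459}{8964}$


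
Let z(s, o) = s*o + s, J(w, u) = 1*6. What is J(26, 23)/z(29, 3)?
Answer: 3/58 ≈ 0.051724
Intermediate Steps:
J(w, u) = 6
z(s, o) = s + o*s (z(s, o) = o*s + s = s + o*s)
J(26, 23)/z(29, 3) = 6/((29*(1 + 3))) = 6/((29*4)) = 6/116 = 6*(1/116) = 3/58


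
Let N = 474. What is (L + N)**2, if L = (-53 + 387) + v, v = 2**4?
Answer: 678976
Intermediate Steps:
v = 16
L = 350 (L = (-53 + 387) + 16 = 334 + 16 = 350)
(L + N)**2 = (350 + 474)**2 = 824**2 = 678976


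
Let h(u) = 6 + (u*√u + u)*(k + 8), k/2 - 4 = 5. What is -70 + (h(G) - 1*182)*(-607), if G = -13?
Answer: 311928 + 205166*I*√13 ≈ 3.1193e+5 + 7.3974e+5*I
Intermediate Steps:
k = 18 (k = 8 + 2*5 = 8 + 10 = 18)
h(u) = 6 + 26*u + 26*u^(3/2) (h(u) = 6 + (u*√u + u)*(18 + 8) = 6 + (u^(3/2) + u)*26 = 6 + (u + u^(3/2))*26 = 6 + (26*u + 26*u^(3/2)) = 6 + 26*u + 26*u^(3/2))
-70 + (h(G) - 1*182)*(-607) = -70 + ((6 + 26*(-13) + 26*(-13)^(3/2)) - 1*182)*(-607) = -70 + ((6 - 338 + 26*(-13*I*√13)) - 182)*(-607) = -70 + ((6 - 338 - 338*I*√13) - 182)*(-607) = -70 + ((-332 - 338*I*√13) - 182)*(-607) = -70 + (-514 - 338*I*√13)*(-607) = -70 + (311998 + 205166*I*√13) = 311928 + 205166*I*√13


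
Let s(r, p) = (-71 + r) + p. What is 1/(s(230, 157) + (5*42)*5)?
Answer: 1/1366 ≈ 0.00073206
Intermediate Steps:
s(r, p) = -71 + p + r
1/(s(230, 157) + (5*42)*5) = 1/((-71 + 157 + 230) + (5*42)*5) = 1/(316 + 210*5) = 1/(316 + 1050) = 1/1366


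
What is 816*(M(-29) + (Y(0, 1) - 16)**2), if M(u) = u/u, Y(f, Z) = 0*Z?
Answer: 209712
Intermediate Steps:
Y(f, Z) = 0
M(u) = 1
816*(M(-29) + (Y(0, 1) - 16)**2) = 816*(1 + (0 - 16)**2) = 816*(1 + (-16)**2) = 816*(1 + 256) = 816*257 = 209712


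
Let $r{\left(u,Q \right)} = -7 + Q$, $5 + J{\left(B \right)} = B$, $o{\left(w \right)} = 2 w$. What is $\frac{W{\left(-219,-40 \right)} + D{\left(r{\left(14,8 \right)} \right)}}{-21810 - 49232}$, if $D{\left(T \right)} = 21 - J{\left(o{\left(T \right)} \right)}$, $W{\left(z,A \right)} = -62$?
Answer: $\frac{19}{35521} \approx 0.00053489$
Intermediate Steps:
$J{\left(B \right)} = -5 + B$
$D{\left(T \right)} = 26 - 2 T$ ($D{\left(T \right)} = 21 - \left(-5 + 2 T\right) = 26 - 2 T$)
$\frac{W{\left(-219,-40 \right)} + D{\left(r{\left(14,8 \right)} \right)}}{-21810 - 49232} = \frac{-62 + \left(26 - 2 \left(-7 + 8\right)\right)}{-21810 - 49232} = \frac{-62 + \left(26 - 2\right)}{-71042} = \left(-62 + \left(26 - 2\right)\right) \left(- \frac{1}{71042}\right) = \left(-62 + 24\right) \left(- \frac{1}{71042}\right) = \left(-38\right) \left(- \frac{1}{71042}\right) = \frac{19}{35521}$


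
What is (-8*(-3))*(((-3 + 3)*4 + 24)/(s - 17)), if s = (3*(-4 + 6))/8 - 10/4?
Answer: -768/25 ≈ -30.720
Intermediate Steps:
s = -7/4 (s = (3*2)*(1/8) - 10*1/4 = 6*(1/8) - 5/2 = 3/4 - 5/2 = -7/4 ≈ -1.7500)
(-8*(-3))*(((-3 + 3)*4 + 24)/(s - 17)) = (-8*(-3))*(((-3 + 3)*4 + 24)/(-7/4 - 17)) = 24*((0*4 + 24)/(-75/4)) = 24*((0 + 24)*(-4/75)) = 24*(24*(-4/75)) = 24*(-32/25) = -768/25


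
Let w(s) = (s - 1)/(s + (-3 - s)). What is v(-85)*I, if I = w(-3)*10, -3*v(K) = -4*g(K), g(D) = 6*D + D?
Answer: -95200/9 ≈ -10578.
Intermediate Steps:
w(s) = 1/3 - s/3 (w(s) = (-1 + s)/(-3) = (-1 + s)*(-1/3) = 1/3 - s/3)
g(D) = 7*D
v(K) = 28*K/3 (v(K) = -(-4)*7*K/3 = -(-28)*K/3 = 28*K/3)
I = 40/3 (I = (1/3 - 1/3*(-3))*10 = (1/3 + 1)*10 = (4/3)*10 = 40/3 ≈ 13.333)
v(-85)*I = ((28/3)*(-85))*(40/3) = -2380/3*40/3 = -95200/9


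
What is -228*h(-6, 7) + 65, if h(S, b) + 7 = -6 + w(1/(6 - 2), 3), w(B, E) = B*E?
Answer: 2858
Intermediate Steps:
h(S, b) = -49/4 (h(S, b) = -7 + (-6 + 3/(6 - 2)) = -7 + (-6 + 3/4) = -7 + (-6 + (¼)*3) = -7 + (-6 + ¾) = -7 - 21/4 = -49/4)
-228*h(-6, 7) + 65 = -228*(-49/4) + 65 = 2793 + 65 = 2858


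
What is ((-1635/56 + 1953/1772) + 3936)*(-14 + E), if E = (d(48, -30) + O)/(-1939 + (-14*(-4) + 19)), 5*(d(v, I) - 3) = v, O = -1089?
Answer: -1212791646285/23121056 ≈ -52454.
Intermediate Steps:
d(v, I) = 3 + v/5
E = 2691/4660 (E = ((3 + (⅕)*48) - 1089)/(-1939 + (-14*(-4) + 19)) = ((3 + 48/5) - 1089)/(-1939 + (56 + 19)) = (63/5 - 1089)/(-1939 + 75) = -5382/5/(-1864) = -5382/5*(-1/1864) = 2691/4660 ≈ 0.57747)
((-1635/56 + 1953/1772) + 3936)*(-14 + E) = ((-1635/56 + 1953/1772) + 3936)*(-14 + 2691/4660) = ((-1635*1/56 + 1953*(1/1772)) + 3936)*(-62549/4660) = ((-1635/56 + 1953/1772) + 3936)*(-62549/4660) = (-696963/24808 + 3936)*(-62549/4660) = (96947325/24808)*(-62549/4660) = -1212791646285/23121056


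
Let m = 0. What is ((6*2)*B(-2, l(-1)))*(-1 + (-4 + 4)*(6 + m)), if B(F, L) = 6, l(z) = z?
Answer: -72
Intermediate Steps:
((6*2)*B(-2, l(-1)))*(-1 + (-4 + 4)*(6 + m)) = ((6*2)*6)*(-1 + (-4 + 4)*(6 + 0)) = (12*6)*(-1 + 0*6) = 72*(-1 + 0) = 72*(-1) = -72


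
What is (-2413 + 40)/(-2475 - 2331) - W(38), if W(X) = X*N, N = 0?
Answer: 791/1602 ≈ 0.49376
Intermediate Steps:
W(X) = 0 (W(X) = X*0 = 0)
(-2413 + 40)/(-2475 - 2331) - W(38) = (-2413 + 40)/(-2475 - 2331) - 1*0 = -2373/(-4806) + 0 = -2373*(-1/4806) + 0 = 791/1602 + 0 = 791/1602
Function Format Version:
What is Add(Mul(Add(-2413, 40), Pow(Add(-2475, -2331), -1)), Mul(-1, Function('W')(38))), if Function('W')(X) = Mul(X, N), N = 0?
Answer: Rational(791, 1602) ≈ 0.49376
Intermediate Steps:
Function('W')(X) = 0 (Function('W')(X) = Mul(X, 0) = 0)
Add(Mul(Add(-2413, 40), Pow(Add(-2475, -2331), -1)), Mul(-1, Function('W')(38))) = Add(Mul(Add(-2413, 40), Pow(Add(-2475, -2331), -1)), Mul(-1, 0)) = Add(Mul(-2373, Pow(-4806, -1)), 0) = Add(Mul(-2373, Rational(-1, 4806)), 0) = Add(Rational(791, 1602), 0) = Rational(791, 1602)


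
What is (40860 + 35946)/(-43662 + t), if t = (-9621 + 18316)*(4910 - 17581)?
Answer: -76806/110218007 ≈ -0.00069686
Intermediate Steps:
t = -110174345 (t = 8695*(-12671) = -110174345)
(40860 + 35946)/(-43662 + t) = (40860 + 35946)/(-43662 - 110174345) = 76806/(-110218007) = 76806*(-1/110218007) = -76806/110218007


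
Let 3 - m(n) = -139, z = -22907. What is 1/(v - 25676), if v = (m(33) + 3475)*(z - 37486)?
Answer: -1/218467157 ≈ -4.5773e-9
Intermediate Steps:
m(n) = 142 (m(n) = 3 - 1*(-139) = 3 + 139 = 142)
v = -218441481 (v = (142 + 3475)*(-22907 - 37486) = 3617*(-60393) = -218441481)
1/(v - 25676) = 1/(-218441481 - 25676) = 1/(-218467157) = -1/218467157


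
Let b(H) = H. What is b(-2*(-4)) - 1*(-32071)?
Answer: 32079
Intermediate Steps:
b(-2*(-4)) - 1*(-32071) = -2*(-4) - 1*(-32071) = 8 + 32071 = 32079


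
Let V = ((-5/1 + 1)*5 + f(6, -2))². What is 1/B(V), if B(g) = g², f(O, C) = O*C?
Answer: 1/1048576 ≈ 9.5367e-7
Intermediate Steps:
f(O, C) = C*O
V = 1024 (V = ((-5/1 + 1)*5 - 2*6)² = ((-5*1 + 1)*5 - 12)² = ((-5 + 1)*5 - 12)² = (-4*5 - 12)² = (-20 - 12)² = (-32)² = 1024)
1/B(V) = 1/(1024²) = 1/1048576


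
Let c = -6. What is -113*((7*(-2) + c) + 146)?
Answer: -14238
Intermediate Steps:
-113*((7*(-2) + c) + 146) = -113*((7*(-2) - 6) + 146) = -113*((-14 - 6) + 146) = -113*(-20 + 146) = -113*126 = -14238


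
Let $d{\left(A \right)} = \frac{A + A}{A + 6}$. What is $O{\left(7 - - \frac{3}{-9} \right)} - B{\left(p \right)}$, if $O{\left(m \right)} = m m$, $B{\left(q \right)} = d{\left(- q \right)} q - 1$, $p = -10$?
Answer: $\frac{1043}{18} \approx 57.944$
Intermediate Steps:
$d{\left(A \right)} = \frac{2 A}{6 + A}$
$B{\left(q \right)} = -1 - \frac{2 q^{2}}{6 - q}$ ($B{\left(q \right)} = \frac{2 \left(- q\right)}{6 - q} q - 1 = - \frac{2 q}{6 - q} q - 1 = - \frac{2 q^{2}}{6 - q} - 1 = -1 - \frac{2 q^{2}}{6 - q}$)
$O{\left(m \right)} = m^{2}$
$O{\left(7 - - \frac{3}{-9} \right)} - B{\left(p \right)} = \left(7 - - \frac{3}{-9}\right)^{2} - \frac{6 - -10 + 2 \left(-10\right)^{2}}{-6 - 10} = \left(7 - \left(-3\right) \left(- \frac{1}{9}\right)\right)^{2} - \frac{6 + 10 + 2 \cdot 100}{-16} = \left(7 - \frac{1}{3}\right)^{2} - - \frac{6 + 10 + 200}{16} = \left(7 - \frac{1}{3}\right)^{2} - \left(- \frac{1}{16}\right) 216 = \left(\frac{20}{3}\right)^{2} - - \frac{27}{2} = \frac{400}{9} + \frac{27}{2} = \frac{1043}{18}$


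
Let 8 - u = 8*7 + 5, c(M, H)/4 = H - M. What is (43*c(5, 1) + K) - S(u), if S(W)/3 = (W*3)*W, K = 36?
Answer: -25933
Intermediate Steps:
c(M, H) = -4*M + 4*H (c(M, H) = 4*(H - M) = -4*M + 4*H)
u = -53 (u = 8 - (8*7 + 5) = 8 - (56 + 5) = 8 - 1*61 = 8 - 61 = -53)
S(W) = 9*W² (S(W) = 3*((W*3)*W) = 3*((3*W)*W) = 3*(3*W²) = 9*W²)
(43*c(5, 1) + K) - S(u) = (43*(-4*5 + 4*1) + 36) - 9*(-53)² = (43*(-20 + 4) + 36) - 9*2809 = (43*(-16) + 36) - 1*25281 = (-688 + 36) - 25281 = -652 - 25281 = -25933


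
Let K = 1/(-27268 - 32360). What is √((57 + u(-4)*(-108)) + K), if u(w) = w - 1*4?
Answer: 7*√16707214041/29814 ≈ 30.348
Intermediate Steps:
u(w) = -4 + w (u(w) = w - 4 = -4 + w)
K = -1/59628 (K = 1/(-59628) = -1/59628 ≈ -1.6771e-5)
√((57 + u(-4)*(-108)) + K) = √((57 + (-4 - 4)*(-108)) - 1/59628) = √((57 - 8*(-108)) - 1/59628) = √((57 + 864) - 1/59628) = √(921 - 1/59628) = √(54917387/59628) = 7*√16707214041/29814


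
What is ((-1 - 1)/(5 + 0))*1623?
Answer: -3246/5 ≈ -649.20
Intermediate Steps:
((-1 - 1)/(5 + 0))*1623 = -2/5*1623 = -2*⅕*1623 = -⅖*1623 = -3246/5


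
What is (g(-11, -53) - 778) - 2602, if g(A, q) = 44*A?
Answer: -3864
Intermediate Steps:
(g(-11, -53) - 778) - 2602 = (44*(-11) - 778) - 2602 = (-484 - 778) - 2602 = -1262 - 2602 = -3864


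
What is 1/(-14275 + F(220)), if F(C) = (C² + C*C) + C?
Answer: 1/82745 ≈ 1.2085e-5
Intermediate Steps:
F(C) = C + 2*C² (F(C) = (C² + C²) + C = 2*C² + C = C + 2*C²)
1/(-14275 + F(220)) = 1/(-14275 + 220*(1 + 2*220)) = 1/(-14275 + 220*(1 + 440)) = 1/(-14275 + 220*441) = 1/(-14275 + 97020) = 1/82745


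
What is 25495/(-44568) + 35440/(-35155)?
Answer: -495153329/313357608 ≈ -1.5802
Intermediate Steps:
25495/(-44568) + 35440/(-35155) = 25495*(-1/44568) + 35440*(-1/35155) = -25495/44568 - 7088/7031 = -495153329/313357608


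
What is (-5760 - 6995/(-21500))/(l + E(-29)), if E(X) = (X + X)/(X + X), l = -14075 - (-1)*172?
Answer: 24766601/59778600 ≈ 0.41431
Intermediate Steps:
l = -13903 (l = -14075 - 1*(-172) = -14075 + 172 = -13903)
E(X) = 1 (E(X) = (2*X)/((2*X)) = (2*X)*(1/(2*X)) = 1)
(-5760 - 6995/(-21500))/(l + E(-29)) = (-5760 - 6995/(-21500))/(-13903 + 1) = (-5760 - 6995*(-1/21500))/(-13902) = (-5760 + 1399/4300)*(-1/13902) = -24766601/4300*(-1/13902) = 24766601/59778600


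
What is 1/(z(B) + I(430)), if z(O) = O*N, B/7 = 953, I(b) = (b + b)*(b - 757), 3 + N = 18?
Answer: -1/181155 ≈ -5.5201e-6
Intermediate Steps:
N = 15 (N = -3 + 18 = 15)
I(b) = 2*b*(-757 + b) (I(b) = (2*b)*(-757 + b) = 2*b*(-757 + b))
B = 6671 (B = 7*953 = 6671)
z(O) = 15*O (z(O) = O*15 = 15*O)
1/(z(B) + I(430)) = 1/(15*6671 + 2*430*(-757 + 430)) = 1/(100065 + 2*430*(-327)) = 1/(100065 - 281220) = 1/(-181155) = -1/181155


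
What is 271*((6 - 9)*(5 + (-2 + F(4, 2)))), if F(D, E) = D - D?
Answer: -2439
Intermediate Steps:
F(D, E) = 0
271*((6 - 9)*(5 + (-2 + F(4, 2)))) = 271*((6 - 9)*(5 + (-2 + 0))) = 271*(-3*(5 - 2)) = 271*(-3*3) = 271*(-9) = -2439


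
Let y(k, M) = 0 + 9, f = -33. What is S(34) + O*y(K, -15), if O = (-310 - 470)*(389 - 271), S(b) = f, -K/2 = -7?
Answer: -828393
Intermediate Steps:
K = 14 (K = -2*(-7) = 14)
S(b) = -33
O = -92040 (O = -780*118 = -92040)
y(k, M) = 9
S(34) + O*y(K, -15) = -33 - 92040*9 = -33 - 828360 = -828393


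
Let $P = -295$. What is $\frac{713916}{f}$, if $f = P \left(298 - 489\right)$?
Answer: $\frac{713916}{56345} \approx 12.67$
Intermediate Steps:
$f = 56345$ ($f = - 295 \left(298 - 489\right) = \left(-295\right) \left(-191\right) = 56345$)
$\frac{713916}{f} = \frac{713916}{56345}$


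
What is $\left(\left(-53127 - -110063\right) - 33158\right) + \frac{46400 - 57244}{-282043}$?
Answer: $\frac{6706429298}{282043} \approx 23778.0$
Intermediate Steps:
$\left(\left(-53127 - -110063\right) - 33158\right) + \frac{46400 - 57244}{-282043} = \left(\left(-53127 + 110063\right) - 33158\right) + \left(46400 - 57244\right) \left(- \frac{1}{282043}\right) = \left(56936 - 33158\right) - - \frac{10844}{282043} = 23778 + \frac{10844}{282043} = \frac{6706429298}{282043}$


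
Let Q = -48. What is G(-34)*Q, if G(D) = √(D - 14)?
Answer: -192*I*√3 ≈ -332.55*I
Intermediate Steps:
G(D) = √(-14 + D)
G(-34)*Q = √(-14 - 34)*(-48) = √(-48)*(-48) = (4*I*√3)*(-48) = -192*I*√3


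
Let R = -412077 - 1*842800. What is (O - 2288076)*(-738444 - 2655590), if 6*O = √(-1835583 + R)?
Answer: 7765807738584 - 3394034*I*√772615/3 ≈ 7.7658e+12 - 9.9444e+8*I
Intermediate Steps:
R = -1254877 (R = -412077 - 842800 = -1254877)
O = I*√772615/3 (O = √(-1835583 - 1254877)/6 = √(-3090460)/6 = (2*I*√772615)/6 = I*√772615/3 ≈ 293.0*I)
(O - 2288076)*(-738444 - 2655590) = (I*√772615/3 - 2288076)*(-738444 - 2655590) = (-2288076 + I*√772615/3)*(-3394034) = 7765807738584 - 3394034*I*√772615/3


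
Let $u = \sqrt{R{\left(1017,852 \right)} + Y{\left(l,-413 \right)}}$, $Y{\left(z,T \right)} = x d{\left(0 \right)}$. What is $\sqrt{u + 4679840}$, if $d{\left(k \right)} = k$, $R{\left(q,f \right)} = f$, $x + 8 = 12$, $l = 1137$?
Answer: $\sqrt{4679840 + 2 \sqrt{213}} \approx 2163.3$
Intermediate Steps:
$x = 4$ ($x = -8 + 12 = 4$)
$Y{\left(z,T \right)} = 0$ ($Y{\left(z,T \right)} = 4 \cdot 0 = 0$)
$u = 2 \sqrt{213}$ ($u = \sqrt{852 + 0} = \sqrt{852} = 2 \sqrt{213} \approx 29.189$)
$\sqrt{u + 4679840} = \sqrt{2 \sqrt{213} + 4679840} = \sqrt{4679840 + 2 \sqrt{213}}$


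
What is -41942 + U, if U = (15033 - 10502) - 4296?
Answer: -41707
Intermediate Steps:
U = 235 (U = 4531 - 4296 = 235)
-41942 + U = -41942 + 235 = -41707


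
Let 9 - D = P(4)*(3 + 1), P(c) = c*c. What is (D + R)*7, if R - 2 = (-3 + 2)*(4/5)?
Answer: -1883/5 ≈ -376.60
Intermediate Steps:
R = 6/5 (R = 2 + (-3 + 2)*(4/5) = 2 - 4/5 = 2 - 1*⅘ = 2 - ⅘ = 6/5 ≈ 1.2000)
P(c) = c²
D = -55 (D = 9 - 4²*(3 + 1) = 9 - 16*4 = 9 - 1*64 = 9 - 64 = -55)
(D + R)*7 = (-55 + 6/5)*7 = -269/5*7 = -1883/5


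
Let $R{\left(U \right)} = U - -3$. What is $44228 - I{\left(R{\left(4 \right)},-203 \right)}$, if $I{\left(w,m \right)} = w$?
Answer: $44221$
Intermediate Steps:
$R{\left(U \right)} = 3 + U$ ($R{\left(U \right)} = U + 3 = 3 + U$)
$44228 - I{\left(R{\left(4 \right)},-203 \right)} = 44228 - \left(3 + 4\right) = 44228 - 7 = 44221$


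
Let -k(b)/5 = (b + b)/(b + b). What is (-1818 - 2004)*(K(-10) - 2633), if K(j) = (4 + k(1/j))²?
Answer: 10059504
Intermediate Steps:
k(b) = -5 (k(b) = -5*(b + b)/(b + b) = -5*2*b/(2*b) = -5*2*b*1/(2*b) = -5*1 = -5)
K(j) = 1 (K(j) = (4 - 5)² = (-1)² = 1)
(-1818 - 2004)*(K(-10) - 2633) = (-1818 - 2004)*(1 - 2633) = -3822*(-2632) = 10059504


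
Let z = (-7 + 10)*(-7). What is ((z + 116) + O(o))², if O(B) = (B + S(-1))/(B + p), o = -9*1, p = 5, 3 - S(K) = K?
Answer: 148225/16 ≈ 9264.1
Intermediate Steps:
S(K) = 3 - K
z = -21 (z = 3*(-7) = -21)
o = -9
O(B) = (4 + B)/(5 + B) (O(B) = (B + (3 - 1*(-1)))/(B + 5) = (B + (3 + 1))/(5 + B) = (B + 4)/(5 + B) = (4 + B)/(5 + B))
((z + 116) + O(o))² = ((-21 + 116) + (4 - 9)/(5 - 9))² = (95 - 5/(-4))² = (95 - ¼*(-5))² = (95 + 5/4)² = (385/4)² = 148225/16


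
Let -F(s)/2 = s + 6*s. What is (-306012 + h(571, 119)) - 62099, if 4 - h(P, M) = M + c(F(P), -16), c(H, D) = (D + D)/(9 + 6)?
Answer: -5523358/15 ≈ -3.6822e+5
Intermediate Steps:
F(s) = -14*s (F(s) = -2*(s + 6*s) = -14*s)
c(H, D) = 2*D/15 (c(H, D) = (2*D)/15 = (2*D)*(1/15) = 2*D/15)
h(P, M) = 92/15 - M (h(P, M) = 4 - (M + (2/15)*(-16)) = 4 - (M - 32/15) = 4 - (-32/15 + M) = 4 + (32/15 - M) = 92/15 - M)
(-306012 + h(571, 119)) - 62099 = (-306012 + (92/15 - 1*119)) - 62099 = (-306012 + (92/15 - 119)) - 62099 = (-306012 - 1693/15) - 62099 = -4591873/15 - 62099 = -5523358/15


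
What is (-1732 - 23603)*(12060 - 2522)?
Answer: -241645230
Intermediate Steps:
(-1732 - 23603)*(12060 - 2522) = -25335*9538 = -241645230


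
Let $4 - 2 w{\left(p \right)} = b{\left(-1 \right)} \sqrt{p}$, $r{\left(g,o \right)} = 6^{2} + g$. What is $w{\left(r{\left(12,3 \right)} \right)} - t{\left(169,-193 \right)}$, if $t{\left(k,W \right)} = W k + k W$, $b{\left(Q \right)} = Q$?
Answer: $65236 + 2 \sqrt{3} \approx 65239.0$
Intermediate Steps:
$r{\left(g,o \right)} = 36 + g$
$t{\left(k,W \right)} = 2 W k$ ($t{\left(k,W \right)} = W k + W k = 2 W k$)
$w{\left(p \right)} = 2 + \frac{\sqrt{p}}{2}$ ($w{\left(p \right)} = 2 - \frac{\left(-1\right) \sqrt{p}}{2} = 2 + \frac{\sqrt{p}}{2}$)
$w{\left(r{\left(12,3 \right)} \right)} - t{\left(169,-193 \right)} = \left(2 + \frac{\sqrt{36 + 12}}{2}\right) - 2 \left(-193\right) 169 = \left(2 + \frac{\sqrt{48}}{2}\right) - -65234 = \left(2 + \frac{4 \sqrt{3}}{2}\right) + 65234 = \left(2 + 2 \sqrt{3}\right) + 65234 = 65236 + 2 \sqrt{3}$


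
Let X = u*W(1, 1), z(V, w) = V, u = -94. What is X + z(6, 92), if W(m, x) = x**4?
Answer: -88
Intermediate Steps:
X = -94 (X = -94*1**4 = -94*1 = -94)
X + z(6, 92) = -94 + 6 = -88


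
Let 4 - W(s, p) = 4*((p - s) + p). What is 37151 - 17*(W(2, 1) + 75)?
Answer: 35808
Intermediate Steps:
W(s, p) = 4 - 8*p + 4*s (W(s, p) = 4 - 4*((p - s) + p) = 4 - 4*(-s + 2*p) = 4 - (-4*s + 8*p) = 4 + (-8*p + 4*s) = 4 - 8*p + 4*s)
37151 - 17*(W(2, 1) + 75) = 37151 - 17*((4 - 8*1 + 4*2) + 75) = 37151 - 17*((4 - 8 + 8) + 75) = 37151 - 17*(4 + 75) = 37151 - 17*79 = 37151 - 1343 = 35808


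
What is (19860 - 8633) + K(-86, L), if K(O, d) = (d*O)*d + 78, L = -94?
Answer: -748591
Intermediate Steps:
K(O, d) = 78 + O*d² (K(O, d) = (O*d)*d + 78 = O*d² + 78 = 78 + O*d²)
(19860 - 8633) + K(-86, L) = (19860 - 8633) + (78 - 86*(-94)²) = 11227 + (78 - 86*8836) = 11227 + (78 - 759896) = 11227 - 759818 = -748591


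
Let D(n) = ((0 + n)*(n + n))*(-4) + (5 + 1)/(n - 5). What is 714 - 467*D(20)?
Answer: 7474636/5 ≈ 1.4949e+6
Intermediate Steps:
D(n) = -8*n² + 6/(-5 + n) (D(n) = (n*(2*n))*(-4) + 6/(-5 + n) = (2*n²)*(-4) + 6/(-5 + n) = -8*n² + 6/(-5 + n))
714 - 467*D(20) = 714 - 934*(3 - 4*20³ + 20*20²)/(-5 + 20) = 714 - 934*(3 - 4*8000 + 20*400)/15 = 714 - 934*(3 - 32000 + 8000)/15 = 714 - 934*(-23997)/15 = 714 - 467*(-15998/5) = 714 + 7471066/5 = 7474636/5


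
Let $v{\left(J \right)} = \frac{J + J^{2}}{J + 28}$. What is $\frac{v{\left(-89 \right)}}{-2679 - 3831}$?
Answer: $\frac{3916}{198555} \approx 0.019722$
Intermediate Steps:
$v{\left(J \right)} = \frac{J + J^{2}}{28 + J}$
$\frac{v{\left(-89 \right)}}{-2679 - 3831} = \frac{\left(-89\right) \frac{1}{28 - 89} \left(1 - 89\right)}{-2679 - 3831} = \frac{\left(-89\right) \frac{1}{-61} \left(-88\right)}{-6510} = \left(-89\right) \left(- \frac{1}{61}\right) \left(-88\right) \left(- \frac{1}{6510}\right) = \left(- \frac{7832}{61}\right) \left(- \frac{1}{6510}\right) = \frac{3916}{198555}$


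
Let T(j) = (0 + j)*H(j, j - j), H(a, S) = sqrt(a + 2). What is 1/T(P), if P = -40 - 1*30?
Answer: I*sqrt(17)/2380 ≈ 0.0017324*I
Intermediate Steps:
H(a, S) = sqrt(2 + a)
P = -70 (P = -40 - 30 = -70)
T(j) = j*sqrt(2 + j) (T(j) = (0 + j)*sqrt(2 + j) = j*sqrt(2 + j))
1/T(P) = 1/(-70*sqrt(2 - 70)) = 1/(-140*I*sqrt(17)) = I*sqrt(17)/2380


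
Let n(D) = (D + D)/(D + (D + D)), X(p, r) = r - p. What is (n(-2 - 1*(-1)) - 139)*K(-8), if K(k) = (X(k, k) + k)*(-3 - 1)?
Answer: -13280/3 ≈ -4426.7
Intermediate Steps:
K(k) = -4*k (K(k) = ((k - k) + k)*(-3 - 1) = (0 + k)*(-4) = k*(-4) = -4*k)
n(D) = ⅔ (n(D) = (2*D)/(D + 2*D) = (2*D)/((3*D)) = (2*D)*(1/(3*D)) = ⅔)
(n(-2 - 1*(-1)) - 139)*K(-8) = (⅔ - 139)*(-4*(-8)) = -415/3*32 = -13280/3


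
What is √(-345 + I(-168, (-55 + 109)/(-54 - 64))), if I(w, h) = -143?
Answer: 2*I*√122 ≈ 22.091*I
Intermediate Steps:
√(-345 + I(-168, (-55 + 109)/(-54 - 64))) = √(-345 - 143) = √(-488) = 2*I*√122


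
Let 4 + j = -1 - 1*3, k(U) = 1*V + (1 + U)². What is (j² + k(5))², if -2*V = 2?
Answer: 9801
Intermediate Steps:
V = -1 (V = -½*2 = -1)
k(U) = -1 + (1 + U)² (k(U) = 1*(-1) + (1 + U)² = -1 + (1 + U)²)
j = -8 (j = -4 + (-1 - 1*3) = -4 + (-1 - 3) = -4 - 4 = -8)
(j² + k(5))² = ((-8)² + 5*(2 + 5))² = (64 + 5*7)² = (64 + 35)² = 99² = 9801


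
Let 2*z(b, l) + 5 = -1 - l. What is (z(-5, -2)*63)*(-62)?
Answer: 7812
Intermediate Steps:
z(b, l) = -3 - l/2 (z(b, l) = -5/2 + (-1 - l)/2 = -5/2 + (-1/2 - l/2) = -3 - l/2)
(z(-5, -2)*63)*(-62) = ((-3 - 1/2*(-2))*63)*(-62) = ((-3 + 1)*63)*(-62) = -2*63*(-62) = -126*(-62) = 7812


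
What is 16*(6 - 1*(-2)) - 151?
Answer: -23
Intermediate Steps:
16*(6 - 1*(-2)) - 151 = 16*(6 + 2) - 151 = 16*8 - 151 = 128 - 151 = -23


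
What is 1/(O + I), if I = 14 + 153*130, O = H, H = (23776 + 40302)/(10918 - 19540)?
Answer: 4311/85774105 ≈ 5.0260e-5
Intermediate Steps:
H = -32039/4311 (H = 64078/(-8622) = 64078*(-1/8622) = -32039/4311 ≈ -7.4319)
O = -32039/4311 ≈ -7.4319
I = 19904 (I = 14 + 19890 = 19904)
1/(O + I) = 1/(-32039/4311 + 19904) = 1/(85774105/4311) = 4311/85774105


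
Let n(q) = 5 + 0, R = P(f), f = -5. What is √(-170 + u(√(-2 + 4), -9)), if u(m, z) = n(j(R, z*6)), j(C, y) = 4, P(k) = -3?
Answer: I*√165 ≈ 12.845*I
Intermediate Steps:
R = -3
n(q) = 5
u(m, z) = 5
√(-170 + u(√(-2 + 4), -9)) = √(-170 + 5) = √(-165) = I*√165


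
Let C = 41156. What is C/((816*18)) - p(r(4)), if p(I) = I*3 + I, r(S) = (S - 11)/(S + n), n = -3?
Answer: 113105/3672 ≈ 30.802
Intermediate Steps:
r(S) = (-11 + S)/(-3 + S) (r(S) = (S - 11)/(S - 3) = (-11 + S)/(-3 + S))
p(I) = 4*I (p(I) = 3*I + I = 4*I)
C/((816*18)) - p(r(4)) = 41156/((816*18)) - 4*(-11 + 4)/(-3 + 4) = 41156/14688 - 4*-7/1 = 41156*(1/14688) - 4*1*(-7) = 10289/3672 - 4*(-7) = 10289/3672 - 1*(-28) = 10289/3672 + 28 = 113105/3672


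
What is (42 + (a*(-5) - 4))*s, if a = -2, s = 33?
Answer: 1584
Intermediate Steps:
(42 + (a*(-5) - 4))*s = (42 + (-2*(-5) - 4))*33 = (42 + (10 - 4))*33 = (42 + 6)*33 = 48*33 = 1584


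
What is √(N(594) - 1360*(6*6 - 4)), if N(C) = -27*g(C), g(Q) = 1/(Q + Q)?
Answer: I*√21063691/22 ≈ 208.61*I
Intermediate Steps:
g(Q) = 1/(2*Q)
N(C) = -27/(2*C)
√(N(594) - 1360*(6*6 - 4)) = √(-27/2/594 - 1360*(6*6 - 4)) = √(-27/2*1/594 - 1360*(36 - 4)) = √(-1/44 - 1360*32) = √(-1/44 - 43520) = √(-1914881/44) = I*√21063691/22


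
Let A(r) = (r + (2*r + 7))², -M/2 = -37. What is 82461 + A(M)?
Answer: 134902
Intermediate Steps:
M = 74 (M = -2*(-37) = 74)
A(r) = (7 + 3*r)² (A(r) = (r + (7 + 2*r))² = (7 + 3*r)²)
82461 + A(M) = 82461 + (7 + 3*74)² = 82461 + (7 + 222)² = 82461 + 229² = 82461 + 52441 = 134902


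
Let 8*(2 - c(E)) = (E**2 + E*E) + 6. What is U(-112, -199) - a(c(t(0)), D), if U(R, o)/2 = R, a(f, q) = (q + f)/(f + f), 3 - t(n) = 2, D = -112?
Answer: -337/2 ≈ -168.50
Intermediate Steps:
t(n) = 1 (t(n) = 3 - 1*2 = 3 - 2 = 1)
c(E) = 5/4 - E**2/4 (c(E) = 2 - ((E**2 + E*E) + 6)/8 = 2 - ((E**2 + E**2) + 6)/8 = 2 - (2*E**2 + 6)/8 = 2 - (6 + 2*E**2)/8 = 2 + (-3/4 - E**2/4) = 5/4 - E**2/4)
a(f, q) = (f + q)/(2*f) (a(f, q) = (f + q)/((2*f)) = (f + q)*(1/(2*f)) = (f + q)/(2*f))
U(R, o) = 2*R
U(-112, -199) - a(c(t(0)), D) = 2*(-112) - ((5/4 - 1/4*1**2) - 112)/(2*(5/4 - 1/4*1**2)) = -224 - ((5/4 - 1/4*1) - 112)/(2*(5/4 - 1/4*1)) = -224 - ((5/4 - 1/4) - 112)/(2*(5/4 - 1/4)) = -224 - (1 - 112)/(2*1) = -224 - (-111)/2 = -224 - 1*(-111/2) = -224 + 111/2 = -337/2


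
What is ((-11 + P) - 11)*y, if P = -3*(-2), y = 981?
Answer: -15696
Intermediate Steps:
P = 6
((-11 + P) - 11)*y = ((-11 + 6) - 11)*981 = (-5 - 11)*981 = -16*981 = -15696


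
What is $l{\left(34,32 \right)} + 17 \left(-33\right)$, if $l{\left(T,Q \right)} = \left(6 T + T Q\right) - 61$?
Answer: $670$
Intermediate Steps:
$l{\left(T,Q \right)} = -61 + 6 T + Q T$ ($l{\left(T,Q \right)} = \left(6 T + Q T\right) - 61 = -61 + 6 T + Q T$)
$l{\left(34,32 \right)} + 17 \left(-33\right) = \left(-61 + 6 \cdot 34 + 32 \cdot 34\right) + 17 \left(-33\right) = \left(-61 + 204 + 1088\right) - 561 = 1231 - 561 = 670$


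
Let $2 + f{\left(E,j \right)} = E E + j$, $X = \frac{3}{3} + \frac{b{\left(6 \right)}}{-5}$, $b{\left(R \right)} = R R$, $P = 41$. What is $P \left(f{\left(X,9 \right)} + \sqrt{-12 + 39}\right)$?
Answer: $\frac{46576}{25} + 123 \sqrt{3} \approx 2076.1$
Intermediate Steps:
$b{\left(R \right)} = R^{2}$
$X = - \frac{31}{5}$ ($X = \frac{3}{3} + \frac{6^{2}}{-5} = 3 \cdot \frac{1}{3} + 36 \left(- \frac{1}{5}\right) = 1 - \frac{36}{5} = - \frac{31}{5} \approx -6.2$)
$f{\left(E,j \right)} = -2 + j + E^{2}$ ($f{\left(E,j \right)} = -2 + \left(E E + j\right) = -2 + \left(E^{2} + j\right) = -2 + \left(j + E^{2}\right) = -2 + j + E^{2}$)
$P \left(f{\left(X,9 \right)} + \sqrt{-12 + 39}\right) = 41 \left(\left(-2 + 9 + \left(- \frac{31}{5}\right)^{2}\right) + \sqrt{-12 + 39}\right) = 41 \left(\left(-2 + 9 + \frac{961}{25}\right) + \sqrt{27}\right) = 41 \left(\frac{1136}{25} + 3 \sqrt{3}\right) = \frac{46576}{25} + 123 \sqrt{3}$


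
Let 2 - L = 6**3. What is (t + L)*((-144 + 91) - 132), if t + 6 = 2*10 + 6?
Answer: 35890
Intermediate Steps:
L = -214 (L = 2 - 1*6**3 = 2 - 1*216 = 2 - 216 = -214)
t = 20 (t = -6 + (2*10 + 6) = -6 + (20 + 6) = -6 + 26 = 20)
(t + L)*((-144 + 91) - 132) = (20 - 214)*((-144 + 91) - 132) = -194*(-53 - 132) = -194*(-185) = 35890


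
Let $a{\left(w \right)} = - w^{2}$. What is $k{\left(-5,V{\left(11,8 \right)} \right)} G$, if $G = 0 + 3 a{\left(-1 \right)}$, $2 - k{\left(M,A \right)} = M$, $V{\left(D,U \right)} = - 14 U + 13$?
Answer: $-21$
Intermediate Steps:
$V{\left(D,U \right)} = 13 - 14 U$
$k{\left(M,A \right)} = 2 - M$
$G = -3$ ($G = 0 + 3 \left(- \left(-1\right)^{2}\right) = 0 + 3 \left(\left(-1\right) 1\right) = 0 + 3 \left(-1\right) = 0 - 3 = -3$)
$k{\left(-5,V{\left(11,8 \right)} \right)} G = \left(2 - -5\right) \left(-3\right) = \left(2 + 5\right) \left(-3\right) = 7 \left(-3\right) = -21$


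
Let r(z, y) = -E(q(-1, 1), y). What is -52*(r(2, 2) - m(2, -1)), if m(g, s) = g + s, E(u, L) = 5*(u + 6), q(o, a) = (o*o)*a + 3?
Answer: 2652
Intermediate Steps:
q(o, a) = 3 + a*o**2 (q(o, a) = o**2*a + 3 = a*o**2 + 3 = 3 + a*o**2)
E(u, L) = 30 + 5*u (E(u, L) = 5*(6 + u) = 30 + 5*u)
r(z, y) = -50 (r(z, y) = -(30 + 5*(3 + 1*(-1)**2)) = -(30 + 5*(3 + 1*1)) = -(30 + 5*(3 + 1)) = -(30 + 5*4) = -(30 + 20) = -1*50 = -50)
-52*(r(2, 2) - m(2, -1)) = -52*(-50 - (2 - 1)) = -52*(-50 - 1*1) = -52*(-50 - 1) = -52*(-51) = 2652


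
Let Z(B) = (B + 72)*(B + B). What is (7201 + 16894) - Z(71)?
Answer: 3789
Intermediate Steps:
Z(B) = 2*B*(72 + B) (Z(B) = (72 + B)*(2*B) = 2*B*(72 + B))
(7201 + 16894) - Z(71) = (7201 + 16894) - 2*71*(72 + 71) = 24095 - 2*71*143 = 24095 - 1*20306 = 24095 - 20306 = 3789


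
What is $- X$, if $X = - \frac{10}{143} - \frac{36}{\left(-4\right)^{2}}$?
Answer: $\frac{1327}{572} \approx 2.3199$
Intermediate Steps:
$X = - \frac{1327}{572}$ ($X = \left(-10\right) \frac{1}{143} - \frac{36}{16} = - \frac{10}{143} - \frac{9}{4} = - \frac{1327}{572} \approx -2.3199$)
$- X = \left(-1\right) \left(- \frac{1327}{572}\right) = \frac{1327}{572}$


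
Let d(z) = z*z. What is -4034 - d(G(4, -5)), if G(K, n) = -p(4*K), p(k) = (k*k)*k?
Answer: -16781250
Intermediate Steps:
p(k) = k³ (p(k) = k²*k = k³)
G(K, n) = -64*K³ (G(K, n) = -(4*K)³ = -64*K³)
d(z) = z²
-4034 - d(G(4, -5)) = -4034 - (-64*4³)² = -4034 - (-64*64)² = -4034 - 1*(-4096)² = -4034 - 1*16777216 = -4034 - 16777216 = -16781250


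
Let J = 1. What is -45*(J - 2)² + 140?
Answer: 95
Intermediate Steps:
-45*(J - 2)² + 140 = -45*(1 - 2)² + 140 = -45*(-1)² + 140 = -45*1 + 140 = -45 + 140 = 95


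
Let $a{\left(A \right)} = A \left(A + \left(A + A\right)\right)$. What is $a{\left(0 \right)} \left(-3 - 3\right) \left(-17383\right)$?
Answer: $0$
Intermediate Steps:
$a{\left(A \right)} = 3 A^{2}$ ($a{\left(A \right)} = A \left(A + 2 A\right) = A 3 A = 3 A^{2}$)
$a{\left(0 \right)} \left(-3 - 3\right) \left(-17383\right) = 3 \cdot 0^{2} \left(-3 - 3\right) \left(-17383\right) = 3 \cdot 0 \left(-6\right) \left(-17383\right) = 0 \left(-6\right) \left(-17383\right) = 0 \left(-17383\right) = 0$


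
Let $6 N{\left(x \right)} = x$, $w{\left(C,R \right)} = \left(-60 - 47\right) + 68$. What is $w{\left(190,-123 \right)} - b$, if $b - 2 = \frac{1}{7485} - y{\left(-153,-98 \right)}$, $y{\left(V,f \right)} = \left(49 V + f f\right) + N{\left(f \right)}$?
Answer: $\frac{5113918}{2495} \approx 2049.7$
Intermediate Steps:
$w{\left(C,R \right)} = -39$ ($w{\left(C,R \right)} = -107 + 68 = -39$)
$N{\left(x \right)} = \frac{x}{6}$
$y{\left(V,f \right)} = f^{2} + 49 V + \frac{f}{6}$ ($y{\left(V,f \right)} = \left(49 V + f f\right) + \frac{f}{6} = \left(49 V + f^{2}\right) + \frac{f}{6} = \left(f^{2} + 49 V\right) + \frac{f}{6} = f^{2} + 49 V + \frac{f}{6}$)
$b = - \frac{5211223}{2495}$ ($b = 2 - \left(9604 - 7497 - \frac{49}{3} - \frac{1}{7485}\right) = 2 + \left(\frac{1}{7485} - \left(9604 - 7497 - \frac{49}{3}\right)\right) = 2 + \left(\frac{1}{7485} - \frac{6272}{3}\right) = 2 - \frac{5216213}{2495} = - \frac{5211223}{2495} \approx -2088.7$)
$w{\left(190,-123 \right)} - b = -39 - - \frac{5211223}{2495} = -39 + \frac{5211223}{2495} = \frac{5113918}{2495}$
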